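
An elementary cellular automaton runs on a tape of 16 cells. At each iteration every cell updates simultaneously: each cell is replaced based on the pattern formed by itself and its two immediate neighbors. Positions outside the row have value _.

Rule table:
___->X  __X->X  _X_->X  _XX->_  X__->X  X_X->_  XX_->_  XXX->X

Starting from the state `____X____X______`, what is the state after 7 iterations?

XXXXX_XXXX_XXXXX

XXXXXXXXXXXXXXXX
_XXXXXXXXXXXXXX_
X_XXXXXXXXXXXX_X
X__XXXXXXXXXX__X
XXX_XXXXXXXX_XXX
_X___XXXXXX___X_
XXXXX_XXXX_XXXXX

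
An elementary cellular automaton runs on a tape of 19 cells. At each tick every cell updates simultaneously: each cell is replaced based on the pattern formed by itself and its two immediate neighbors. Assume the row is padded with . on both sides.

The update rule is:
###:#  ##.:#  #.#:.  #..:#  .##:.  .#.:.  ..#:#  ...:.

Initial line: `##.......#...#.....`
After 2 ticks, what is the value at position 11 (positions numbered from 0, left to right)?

tick 1: .##.....#.#.#.#....
tick 2: #.##...#.......#...
position 11 holds .

.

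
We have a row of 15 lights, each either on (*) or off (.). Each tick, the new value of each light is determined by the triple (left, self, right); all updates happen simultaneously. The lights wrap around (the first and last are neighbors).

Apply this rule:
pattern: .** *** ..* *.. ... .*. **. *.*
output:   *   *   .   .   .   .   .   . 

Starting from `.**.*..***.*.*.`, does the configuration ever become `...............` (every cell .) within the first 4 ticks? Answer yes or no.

.*.....**......
.......*.......
...............
all cells are . at tick 3

yes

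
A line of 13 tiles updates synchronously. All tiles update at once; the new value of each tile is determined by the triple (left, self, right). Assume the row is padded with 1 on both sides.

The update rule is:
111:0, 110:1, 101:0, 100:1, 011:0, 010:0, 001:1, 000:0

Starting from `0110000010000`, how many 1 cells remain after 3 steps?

step 1: 0011000101001
step 2: 1101101000110
step 3: 0100100101010
count of 1: 5

5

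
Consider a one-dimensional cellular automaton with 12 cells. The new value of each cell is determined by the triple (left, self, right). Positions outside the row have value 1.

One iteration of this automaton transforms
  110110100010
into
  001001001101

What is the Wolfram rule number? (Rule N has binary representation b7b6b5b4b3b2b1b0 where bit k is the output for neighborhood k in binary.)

position 0: 111 → 0  (bit 7 = 0)
position 1: 110 → 0  (bit 6 = 0)
position 2: 101 → 1  (bit 5 = 1)
position 7: 100 → 0  (bit 4 = 0)
position 3: 011 → 0  (bit 3 = 0)
position 6: 010 → 0  (bit 2 = 0)
position 9: 001 → 1  (bit 1 = 1)
position 8: 000 → 1  (bit 0 = 1)
bits b7..b0 = 00100011 = 35

35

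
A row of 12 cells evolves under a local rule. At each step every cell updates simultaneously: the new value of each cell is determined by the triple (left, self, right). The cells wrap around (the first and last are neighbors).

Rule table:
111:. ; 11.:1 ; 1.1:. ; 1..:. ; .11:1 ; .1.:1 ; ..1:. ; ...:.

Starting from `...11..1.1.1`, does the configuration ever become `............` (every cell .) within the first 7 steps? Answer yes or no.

...11..1.1.1  (fixed point — unchanged through step 7)
step 7 is ...11..1.1.1, still not uniform .

no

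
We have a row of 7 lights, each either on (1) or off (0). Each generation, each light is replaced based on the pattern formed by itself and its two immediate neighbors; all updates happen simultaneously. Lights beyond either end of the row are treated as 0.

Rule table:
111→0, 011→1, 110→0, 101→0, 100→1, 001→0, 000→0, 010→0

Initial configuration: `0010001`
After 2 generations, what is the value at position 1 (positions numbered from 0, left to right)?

0

0001000
0000100
position 1 holds 0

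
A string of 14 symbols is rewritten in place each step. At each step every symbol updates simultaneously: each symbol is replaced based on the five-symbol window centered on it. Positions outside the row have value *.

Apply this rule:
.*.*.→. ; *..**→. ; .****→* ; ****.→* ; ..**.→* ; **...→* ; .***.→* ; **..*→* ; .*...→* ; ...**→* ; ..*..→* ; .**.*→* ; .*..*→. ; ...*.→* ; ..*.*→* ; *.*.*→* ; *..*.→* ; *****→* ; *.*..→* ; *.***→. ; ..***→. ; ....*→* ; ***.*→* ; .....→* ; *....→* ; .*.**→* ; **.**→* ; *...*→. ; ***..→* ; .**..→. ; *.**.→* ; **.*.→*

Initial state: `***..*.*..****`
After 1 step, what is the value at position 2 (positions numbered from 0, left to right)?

step 1: ******.*...***
position 2 holds *

*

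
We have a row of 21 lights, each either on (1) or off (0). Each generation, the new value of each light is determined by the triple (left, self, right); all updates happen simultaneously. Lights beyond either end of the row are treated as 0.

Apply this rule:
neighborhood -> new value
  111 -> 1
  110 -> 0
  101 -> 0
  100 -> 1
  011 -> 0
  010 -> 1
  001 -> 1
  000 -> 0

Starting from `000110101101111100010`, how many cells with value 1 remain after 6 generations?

001000100000111010111
011101110001010010010
101000101011011111111
101101101000001111110
100000001100010111101
110000010010110011001
count of 1: 9

9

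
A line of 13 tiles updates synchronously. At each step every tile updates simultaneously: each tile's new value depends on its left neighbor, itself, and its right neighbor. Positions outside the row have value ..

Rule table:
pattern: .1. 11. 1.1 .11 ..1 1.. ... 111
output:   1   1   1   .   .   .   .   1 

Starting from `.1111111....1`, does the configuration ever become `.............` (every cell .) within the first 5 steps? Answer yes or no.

step 1: ..111111....1
step 2: ...11111....1
step 3: ....1111....1
step 4: .....111....1
step 5: ......11....1
step 5 is ......11....1, still not uniform .

no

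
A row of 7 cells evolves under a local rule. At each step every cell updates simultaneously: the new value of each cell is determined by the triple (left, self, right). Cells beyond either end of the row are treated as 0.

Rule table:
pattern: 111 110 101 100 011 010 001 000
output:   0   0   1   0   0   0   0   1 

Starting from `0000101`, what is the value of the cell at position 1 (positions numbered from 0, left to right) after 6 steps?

0

step 1: 1110010
step 2: 0000000
step 3: 1111111
step 4: 0000000  (repeats step 2; period 2)
step 6: 0000000
position 1 holds 0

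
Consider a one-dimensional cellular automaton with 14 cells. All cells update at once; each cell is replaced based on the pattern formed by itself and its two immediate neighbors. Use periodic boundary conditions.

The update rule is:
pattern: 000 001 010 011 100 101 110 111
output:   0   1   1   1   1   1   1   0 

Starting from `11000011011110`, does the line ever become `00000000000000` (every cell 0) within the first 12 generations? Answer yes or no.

yes

11100111110011
00111100011110
01100110110011
11111111111111
00000000000000
all cells are 0 at generation 5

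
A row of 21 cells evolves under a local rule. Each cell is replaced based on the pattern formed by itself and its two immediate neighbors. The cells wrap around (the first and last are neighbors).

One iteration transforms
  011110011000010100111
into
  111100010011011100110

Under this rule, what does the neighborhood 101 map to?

At position 0 the neighborhood is 101; the next row has 1 there.

1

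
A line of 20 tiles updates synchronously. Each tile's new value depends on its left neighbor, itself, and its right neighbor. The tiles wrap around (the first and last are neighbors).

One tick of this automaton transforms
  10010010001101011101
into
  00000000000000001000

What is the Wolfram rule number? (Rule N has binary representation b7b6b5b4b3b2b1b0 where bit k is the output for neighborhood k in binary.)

position 16: 111 → 1  (bit 7 = 1)
position 0: 110 → 0  (bit 6 = 0)
position 12: 101 → 0  (bit 5 = 0)
position 1: 100 → 0  (bit 4 = 0)
position 10: 011 → 0  (bit 3 = 0)
position 3: 010 → 0  (bit 2 = 0)
position 2: 001 → 0  (bit 1 = 0)
position 8: 000 → 0  (bit 0 = 0)
bits b7..b0 = 10000000 = 128

128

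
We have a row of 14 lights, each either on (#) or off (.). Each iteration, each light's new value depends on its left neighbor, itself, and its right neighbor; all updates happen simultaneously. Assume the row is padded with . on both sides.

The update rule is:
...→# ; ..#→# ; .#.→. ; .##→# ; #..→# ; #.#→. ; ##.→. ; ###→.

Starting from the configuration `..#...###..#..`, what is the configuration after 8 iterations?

##.####..##.##
#..#...###..#.
.##.####..##.#
##..#...###...
#.##.####..###
..#..#...###..
##.##.####..##
#..#..#...###.

#..#..#...###.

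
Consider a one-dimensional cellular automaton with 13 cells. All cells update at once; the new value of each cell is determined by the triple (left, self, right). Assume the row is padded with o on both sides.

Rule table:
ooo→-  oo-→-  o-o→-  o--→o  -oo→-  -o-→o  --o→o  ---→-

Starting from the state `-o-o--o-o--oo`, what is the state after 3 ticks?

-o-oooo-ooo--
-o---------oo
-oo-------o--

-oo-------o--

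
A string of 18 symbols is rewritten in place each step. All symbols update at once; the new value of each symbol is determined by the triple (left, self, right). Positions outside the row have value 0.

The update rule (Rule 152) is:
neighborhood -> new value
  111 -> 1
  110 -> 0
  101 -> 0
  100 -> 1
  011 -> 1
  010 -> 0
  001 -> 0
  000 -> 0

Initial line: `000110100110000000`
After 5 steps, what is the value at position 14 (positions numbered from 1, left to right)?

000100010101000000
000010000000100000
000001000000010000
000000100000001000
000000010000000100
position 14 holds 0

0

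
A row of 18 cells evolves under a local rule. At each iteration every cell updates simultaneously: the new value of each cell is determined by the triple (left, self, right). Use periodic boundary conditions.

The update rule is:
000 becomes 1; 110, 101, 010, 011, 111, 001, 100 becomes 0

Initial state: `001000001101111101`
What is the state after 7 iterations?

000011100000000000

000011100000000000
111000001111111111
000011100000000000  (repeats iteration 1; period 2)
iteration 7: 000011100000000000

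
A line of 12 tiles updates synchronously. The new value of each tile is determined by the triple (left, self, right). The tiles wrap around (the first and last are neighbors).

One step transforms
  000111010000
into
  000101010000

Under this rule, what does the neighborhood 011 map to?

1

At position 3 the neighborhood is 011; the next row has 1 there.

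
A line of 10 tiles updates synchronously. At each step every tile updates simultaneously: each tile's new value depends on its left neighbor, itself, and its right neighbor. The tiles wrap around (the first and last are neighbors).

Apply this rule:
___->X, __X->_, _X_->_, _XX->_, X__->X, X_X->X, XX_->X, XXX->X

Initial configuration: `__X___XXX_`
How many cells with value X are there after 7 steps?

6

X__XX__XXX
XX__XX__XX
XXX__XX__X
XXXX__XX__
_XXXX__XX_
__XXXX__XX
X__XXXX__X
count of X: 6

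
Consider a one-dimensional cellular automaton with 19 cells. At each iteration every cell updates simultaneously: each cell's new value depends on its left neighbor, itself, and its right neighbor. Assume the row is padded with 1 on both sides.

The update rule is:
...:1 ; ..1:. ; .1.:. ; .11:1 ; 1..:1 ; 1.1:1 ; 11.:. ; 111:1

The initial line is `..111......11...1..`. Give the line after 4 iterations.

1.11111.1.11.1.1.11

iteration 1: 1.11.11111.1.11..1.
iteration 2: .11.11111.1.11.1..1
iteration 3: 11.11111.1.11.1.1.1
iteration 4: 1.11111.1.11.1.1.11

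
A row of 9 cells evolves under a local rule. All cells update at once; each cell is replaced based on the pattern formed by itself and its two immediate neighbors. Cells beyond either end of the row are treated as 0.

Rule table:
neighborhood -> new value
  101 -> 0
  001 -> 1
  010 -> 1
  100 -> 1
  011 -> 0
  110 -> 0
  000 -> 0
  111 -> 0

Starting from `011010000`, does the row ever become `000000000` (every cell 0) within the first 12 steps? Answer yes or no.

no

100011000
110100100
000111110
001000001
011100011
100010100
110110110
000000001
000000011
000000100
000001110
000010001
step 12 is 000010001, still not uniform 0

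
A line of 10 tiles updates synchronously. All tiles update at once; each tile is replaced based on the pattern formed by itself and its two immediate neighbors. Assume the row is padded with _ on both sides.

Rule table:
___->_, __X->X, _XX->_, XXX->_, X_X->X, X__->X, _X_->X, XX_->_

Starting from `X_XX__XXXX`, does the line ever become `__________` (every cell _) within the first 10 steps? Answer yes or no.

XX__XX____
__XX__X___
_X__XXXX__
XXXX____X_
____X__XXX
___XXXX___
__X____X__
_XXX__XXX_
X___XX___X
XX_X__X_XX
step 10 is XX_X__X_XX, still not uniform _

no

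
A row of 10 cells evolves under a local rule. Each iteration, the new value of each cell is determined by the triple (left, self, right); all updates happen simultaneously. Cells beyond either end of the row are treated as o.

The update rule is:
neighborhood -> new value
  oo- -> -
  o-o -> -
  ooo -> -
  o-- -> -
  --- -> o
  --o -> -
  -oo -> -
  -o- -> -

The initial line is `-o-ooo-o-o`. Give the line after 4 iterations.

----------
-oooooooo-
----------  (repeats iteration 1; period 2)
iteration 4: -oooooooo-

-oooooooo-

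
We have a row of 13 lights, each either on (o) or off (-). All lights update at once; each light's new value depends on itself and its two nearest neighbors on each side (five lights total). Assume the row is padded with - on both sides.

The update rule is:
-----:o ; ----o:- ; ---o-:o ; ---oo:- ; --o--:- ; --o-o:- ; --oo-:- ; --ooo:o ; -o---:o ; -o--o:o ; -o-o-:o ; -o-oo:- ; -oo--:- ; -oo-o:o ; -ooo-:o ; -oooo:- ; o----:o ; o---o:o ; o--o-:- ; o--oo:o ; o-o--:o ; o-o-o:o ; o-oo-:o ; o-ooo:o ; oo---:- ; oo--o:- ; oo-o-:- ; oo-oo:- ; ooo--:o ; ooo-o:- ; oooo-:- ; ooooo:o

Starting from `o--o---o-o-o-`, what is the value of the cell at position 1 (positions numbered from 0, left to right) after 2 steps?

-

-o--ooo-ooooo
o-oooo--o-o-o
position 1 holds -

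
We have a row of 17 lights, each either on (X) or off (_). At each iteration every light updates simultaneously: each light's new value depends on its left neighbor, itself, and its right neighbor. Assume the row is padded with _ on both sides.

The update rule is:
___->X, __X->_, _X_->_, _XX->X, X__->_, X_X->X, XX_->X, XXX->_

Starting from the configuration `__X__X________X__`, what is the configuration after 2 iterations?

__XXXX_X____X_X__

X______XXXXXX___X
__XXXX_X____X_X__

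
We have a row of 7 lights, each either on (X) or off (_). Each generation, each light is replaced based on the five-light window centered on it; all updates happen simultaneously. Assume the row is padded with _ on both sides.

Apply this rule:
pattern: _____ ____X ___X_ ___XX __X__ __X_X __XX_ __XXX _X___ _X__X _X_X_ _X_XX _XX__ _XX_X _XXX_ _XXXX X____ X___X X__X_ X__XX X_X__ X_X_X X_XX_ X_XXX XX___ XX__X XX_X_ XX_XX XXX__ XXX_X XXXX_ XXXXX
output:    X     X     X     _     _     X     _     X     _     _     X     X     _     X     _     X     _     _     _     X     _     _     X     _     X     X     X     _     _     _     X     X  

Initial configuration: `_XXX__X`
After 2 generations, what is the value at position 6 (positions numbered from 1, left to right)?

generation 1: _X__X__
generation 2: X______
position 6 holds _

_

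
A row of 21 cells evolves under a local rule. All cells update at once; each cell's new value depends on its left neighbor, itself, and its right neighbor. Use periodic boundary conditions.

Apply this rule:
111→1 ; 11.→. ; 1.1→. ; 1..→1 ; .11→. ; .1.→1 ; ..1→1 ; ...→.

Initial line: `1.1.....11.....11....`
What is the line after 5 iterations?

..111......1.1..1.11.

1.11...1..1...1..1..1
....1.111111.1111111.
...11..1111...11111.1
1.1..11.11.1.1.111..1
..111......1.1..1.11.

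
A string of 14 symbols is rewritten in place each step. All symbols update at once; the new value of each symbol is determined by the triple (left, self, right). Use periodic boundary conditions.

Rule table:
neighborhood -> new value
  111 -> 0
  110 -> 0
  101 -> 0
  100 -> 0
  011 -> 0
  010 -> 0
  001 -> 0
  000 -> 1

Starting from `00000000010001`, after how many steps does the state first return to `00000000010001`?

2

01111111000100
00000000010001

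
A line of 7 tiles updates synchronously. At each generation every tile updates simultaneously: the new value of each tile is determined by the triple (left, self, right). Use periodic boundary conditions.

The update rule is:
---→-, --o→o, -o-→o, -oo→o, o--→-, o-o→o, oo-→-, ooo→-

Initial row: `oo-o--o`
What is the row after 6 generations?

oo--oo-

generation 1: --oo-oo
generation 2: -oo-oo-
generation 3: oo-oo--
generation 4: o-oo--o
generation 5: -oo--oo
generation 6: oo--oo-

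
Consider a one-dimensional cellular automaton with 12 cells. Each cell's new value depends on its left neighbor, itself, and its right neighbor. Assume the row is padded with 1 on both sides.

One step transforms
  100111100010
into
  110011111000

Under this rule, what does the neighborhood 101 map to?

At position 11 the neighborhood is 101; the next row has 0 there.

0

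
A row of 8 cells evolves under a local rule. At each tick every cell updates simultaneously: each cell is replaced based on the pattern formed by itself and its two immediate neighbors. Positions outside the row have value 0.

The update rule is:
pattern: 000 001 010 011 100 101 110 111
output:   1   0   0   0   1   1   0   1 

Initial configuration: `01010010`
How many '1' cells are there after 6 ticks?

00101001
10010100
01001011
00100100
10010011
01001000
count of 1: 2

2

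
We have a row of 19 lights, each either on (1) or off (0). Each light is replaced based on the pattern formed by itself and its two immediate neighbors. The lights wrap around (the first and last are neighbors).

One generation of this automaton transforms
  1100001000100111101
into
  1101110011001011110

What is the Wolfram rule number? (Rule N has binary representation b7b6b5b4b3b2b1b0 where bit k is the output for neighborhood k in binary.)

227

position 0: 111 → 1  (bit 7 = 1)
position 1: 110 → 1  (bit 6 = 1)
position 17: 101 → 1  (bit 5 = 1)
position 2: 100 → 0  (bit 4 = 0)
position 13: 011 → 0  (bit 3 = 0)
position 6: 010 → 0  (bit 2 = 0)
position 5: 001 → 1  (bit 1 = 1)
position 3: 000 → 1  (bit 0 = 1)
bits b7..b0 = 11100011 = 227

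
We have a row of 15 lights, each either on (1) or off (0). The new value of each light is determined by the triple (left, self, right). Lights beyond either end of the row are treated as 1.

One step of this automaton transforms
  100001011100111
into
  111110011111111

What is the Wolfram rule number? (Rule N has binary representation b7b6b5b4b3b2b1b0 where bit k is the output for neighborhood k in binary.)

219

position 8: 111 → 1  (bit 7 = 1)
position 0: 110 → 1  (bit 6 = 1)
position 6: 101 → 0  (bit 5 = 0)
position 1: 100 → 1  (bit 4 = 1)
position 7: 011 → 1  (bit 3 = 1)
position 5: 010 → 0  (bit 2 = 0)
position 4: 001 → 1  (bit 1 = 1)
position 2: 000 → 1  (bit 0 = 1)
bits b7..b0 = 11011011 = 219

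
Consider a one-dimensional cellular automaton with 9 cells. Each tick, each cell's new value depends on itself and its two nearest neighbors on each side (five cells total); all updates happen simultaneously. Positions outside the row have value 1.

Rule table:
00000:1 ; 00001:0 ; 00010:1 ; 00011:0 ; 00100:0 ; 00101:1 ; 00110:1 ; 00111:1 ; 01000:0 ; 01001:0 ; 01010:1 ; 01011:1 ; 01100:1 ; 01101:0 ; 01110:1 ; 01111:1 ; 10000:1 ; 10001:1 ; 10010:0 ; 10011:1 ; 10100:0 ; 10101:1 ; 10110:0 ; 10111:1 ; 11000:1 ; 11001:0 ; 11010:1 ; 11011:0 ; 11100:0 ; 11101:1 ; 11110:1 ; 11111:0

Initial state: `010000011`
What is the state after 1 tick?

100110011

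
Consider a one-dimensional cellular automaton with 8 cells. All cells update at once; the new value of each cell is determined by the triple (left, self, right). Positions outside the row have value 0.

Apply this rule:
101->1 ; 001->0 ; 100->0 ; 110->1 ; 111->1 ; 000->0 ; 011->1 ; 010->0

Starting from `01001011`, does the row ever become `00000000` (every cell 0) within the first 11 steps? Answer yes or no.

no

step 1: 00000111
step 2: 00000111  (fixed point — unchanged through step 11)
step 11 is 00000111, still not uniform 0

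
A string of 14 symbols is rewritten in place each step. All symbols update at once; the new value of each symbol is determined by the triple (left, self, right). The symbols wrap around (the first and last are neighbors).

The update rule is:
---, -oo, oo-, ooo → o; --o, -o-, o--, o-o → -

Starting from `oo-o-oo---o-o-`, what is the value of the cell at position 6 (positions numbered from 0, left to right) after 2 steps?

step 1: oo---oo-o-----
step 2: oo-o-oo---ooo-
position 6 holds o

o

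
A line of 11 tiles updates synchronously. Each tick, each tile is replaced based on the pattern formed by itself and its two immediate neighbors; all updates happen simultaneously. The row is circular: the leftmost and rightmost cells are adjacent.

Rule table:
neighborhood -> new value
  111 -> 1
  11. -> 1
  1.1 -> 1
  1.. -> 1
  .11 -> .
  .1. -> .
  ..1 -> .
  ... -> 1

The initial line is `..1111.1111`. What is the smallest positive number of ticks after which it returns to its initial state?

11

1..1111.111
11..1111.11
111..1111.1
1111..1111.
.1111..1111
1.1111..111
11.1111..11
111.1111..1
1111.1111..
.1111.1111.
..1111.1111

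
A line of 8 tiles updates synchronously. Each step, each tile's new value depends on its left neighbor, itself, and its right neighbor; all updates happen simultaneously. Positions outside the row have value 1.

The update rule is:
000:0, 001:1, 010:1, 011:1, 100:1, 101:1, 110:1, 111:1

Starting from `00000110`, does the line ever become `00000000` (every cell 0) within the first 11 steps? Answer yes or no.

no

10001111
11011111
11111111
11111111  (fixed point — unchanged through step 11)
step 11 is 11111111, still not uniform 0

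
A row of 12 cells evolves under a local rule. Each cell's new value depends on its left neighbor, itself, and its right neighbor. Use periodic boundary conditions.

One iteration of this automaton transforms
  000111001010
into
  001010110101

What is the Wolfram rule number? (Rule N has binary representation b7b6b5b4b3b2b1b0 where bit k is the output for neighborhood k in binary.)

178

position 4: 111 → 1  (bit 7 = 1)
position 5: 110 → 0  (bit 6 = 0)
position 9: 101 → 1  (bit 5 = 1)
position 6: 100 → 1  (bit 4 = 1)
position 3: 011 → 0  (bit 3 = 0)
position 8: 010 → 0  (bit 2 = 0)
position 2: 001 → 1  (bit 1 = 1)
position 0: 000 → 0  (bit 0 = 0)
bits b7..b0 = 10110010 = 178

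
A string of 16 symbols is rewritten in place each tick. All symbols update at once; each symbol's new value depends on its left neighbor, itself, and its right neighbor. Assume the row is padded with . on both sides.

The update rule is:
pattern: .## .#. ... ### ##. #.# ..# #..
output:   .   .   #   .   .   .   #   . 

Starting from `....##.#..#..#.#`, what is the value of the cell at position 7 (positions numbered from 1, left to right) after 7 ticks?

####.....#..#...
.....####..#..##
#####.....#..#..
......####..#..#
######.....#..#.
.......####..#..
#######.....#..#
position 7 holds #

#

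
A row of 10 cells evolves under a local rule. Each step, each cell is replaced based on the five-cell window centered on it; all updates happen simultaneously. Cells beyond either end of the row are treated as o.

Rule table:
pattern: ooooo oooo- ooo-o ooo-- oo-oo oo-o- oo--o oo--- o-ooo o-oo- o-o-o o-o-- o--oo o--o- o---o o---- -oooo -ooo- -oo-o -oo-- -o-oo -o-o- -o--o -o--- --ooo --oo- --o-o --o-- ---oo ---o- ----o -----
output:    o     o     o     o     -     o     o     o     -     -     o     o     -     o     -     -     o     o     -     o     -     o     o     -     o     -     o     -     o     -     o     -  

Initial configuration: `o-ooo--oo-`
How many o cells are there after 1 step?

step 1: o--ooo----
count of o: 4

4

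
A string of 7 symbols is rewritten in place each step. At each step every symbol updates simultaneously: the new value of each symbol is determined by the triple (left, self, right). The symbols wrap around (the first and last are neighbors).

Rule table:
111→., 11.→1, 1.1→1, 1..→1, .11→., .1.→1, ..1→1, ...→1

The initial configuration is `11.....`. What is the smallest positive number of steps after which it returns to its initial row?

14

.111111
1.....1
111111.
.....11
11111.1
....11.
1111.11
...11..
111.111
..11...
11.1111
.11....
1.11111
11.....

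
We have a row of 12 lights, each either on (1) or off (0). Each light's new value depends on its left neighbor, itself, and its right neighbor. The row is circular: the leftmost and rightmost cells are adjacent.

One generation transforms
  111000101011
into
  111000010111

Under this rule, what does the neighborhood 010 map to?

0

At position 6 the neighborhood is 010; the next row has 0 there.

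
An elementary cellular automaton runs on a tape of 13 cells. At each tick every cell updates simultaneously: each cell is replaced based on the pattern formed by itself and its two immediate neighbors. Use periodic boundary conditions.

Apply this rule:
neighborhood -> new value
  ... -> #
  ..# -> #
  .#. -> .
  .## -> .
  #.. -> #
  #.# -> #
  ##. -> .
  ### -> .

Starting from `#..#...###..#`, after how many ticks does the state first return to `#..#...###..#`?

tick 1: .##.###...##.
tick 2: #..#...###..#

2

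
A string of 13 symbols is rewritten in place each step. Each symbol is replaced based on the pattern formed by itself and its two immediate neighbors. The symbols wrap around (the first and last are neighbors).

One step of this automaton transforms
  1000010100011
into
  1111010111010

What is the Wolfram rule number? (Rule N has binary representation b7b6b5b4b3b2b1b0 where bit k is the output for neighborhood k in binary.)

position 12: 111 → 0  (bit 7 = 0)
position 0: 110 → 1  (bit 6 = 1)
position 6: 101 → 0  (bit 5 = 0)
position 1: 100 → 1  (bit 4 = 1)
position 11: 011 → 1  (bit 3 = 1)
position 5: 010 → 1  (bit 2 = 1)
position 4: 001 → 0  (bit 1 = 0)
position 2: 000 → 1  (bit 0 = 1)
bits b7..b0 = 01011101 = 93

93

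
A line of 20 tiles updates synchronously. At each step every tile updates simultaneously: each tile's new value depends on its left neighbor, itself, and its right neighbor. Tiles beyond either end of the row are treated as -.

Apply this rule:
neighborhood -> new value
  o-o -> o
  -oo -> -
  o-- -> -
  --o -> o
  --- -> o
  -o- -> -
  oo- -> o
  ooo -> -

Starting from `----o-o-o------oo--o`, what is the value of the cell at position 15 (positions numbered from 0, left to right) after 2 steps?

o

oooo-o-o--ooooo-o-o-
---oo-o--o----oo-o--
position 15 holds o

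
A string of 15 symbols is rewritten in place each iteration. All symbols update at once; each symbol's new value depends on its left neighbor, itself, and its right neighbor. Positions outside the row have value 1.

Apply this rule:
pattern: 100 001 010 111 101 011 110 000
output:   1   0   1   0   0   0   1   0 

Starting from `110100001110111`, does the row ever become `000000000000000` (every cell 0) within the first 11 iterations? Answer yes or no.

no

iteration 1: 010110000010000
iteration 2: 010011000011000
iteration 3: 011001100001100
iteration 4: 001100110000110
iteration 5: 100110011000010
iteration 6: 110011001100010
iteration 7: 011001100110010
iteration 8: 001100110011010
iteration 9: 100110011001010
iteration 10: 110011001101010
iteration 11: 011001100101010
iteration 11 is 011001100101010, still not uniform 0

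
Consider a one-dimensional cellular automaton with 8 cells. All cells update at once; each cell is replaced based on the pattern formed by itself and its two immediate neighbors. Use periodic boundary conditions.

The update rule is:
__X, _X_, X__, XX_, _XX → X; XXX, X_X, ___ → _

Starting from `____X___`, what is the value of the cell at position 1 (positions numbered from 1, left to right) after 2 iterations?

_

___XXX__
__XX_XX_
position 1 holds _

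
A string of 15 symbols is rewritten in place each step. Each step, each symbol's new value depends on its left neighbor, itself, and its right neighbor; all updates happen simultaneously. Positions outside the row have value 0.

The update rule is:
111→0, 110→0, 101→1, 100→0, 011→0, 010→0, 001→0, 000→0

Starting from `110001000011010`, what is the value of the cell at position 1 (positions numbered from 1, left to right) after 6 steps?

000000000000100
000000000000000
000000000000000  (fixed point — unchanged through step 6)
position 1 holds 0

0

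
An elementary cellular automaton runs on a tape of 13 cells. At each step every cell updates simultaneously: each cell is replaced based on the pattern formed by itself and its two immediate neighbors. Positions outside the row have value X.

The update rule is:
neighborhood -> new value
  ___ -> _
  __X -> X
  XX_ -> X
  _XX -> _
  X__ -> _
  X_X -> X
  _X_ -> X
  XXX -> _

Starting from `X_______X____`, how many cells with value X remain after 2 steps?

step 1: X______XX___X
step 2: X_____X_X__X_
count of X: 4

4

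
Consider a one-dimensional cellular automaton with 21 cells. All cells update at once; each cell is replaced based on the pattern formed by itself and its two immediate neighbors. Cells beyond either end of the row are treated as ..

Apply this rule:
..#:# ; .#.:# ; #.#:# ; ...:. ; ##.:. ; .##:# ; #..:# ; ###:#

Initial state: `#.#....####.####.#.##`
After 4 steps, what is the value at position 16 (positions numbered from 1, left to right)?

#

####..####.####.####.
###.#####.####.####.#
##.#####.####.####.##
#.#####.####.####.##.
position 16 holds #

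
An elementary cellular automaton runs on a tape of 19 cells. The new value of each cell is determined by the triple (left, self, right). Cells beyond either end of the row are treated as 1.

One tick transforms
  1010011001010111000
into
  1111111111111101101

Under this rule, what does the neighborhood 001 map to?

1

At position 4 the neighborhood is 001; the next row has 1 there.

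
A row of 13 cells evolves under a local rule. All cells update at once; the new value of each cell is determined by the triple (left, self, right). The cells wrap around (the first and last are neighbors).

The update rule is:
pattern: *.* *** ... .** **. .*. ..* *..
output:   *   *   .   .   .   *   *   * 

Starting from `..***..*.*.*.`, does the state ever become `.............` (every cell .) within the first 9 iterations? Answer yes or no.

.*.*.********
*****.******.
.***.*.****.*
*.*.***.**.**
.***.*.*..*.*
*.*.*********
.***.********
*.*.*.******.
******.****.*
iteration 9 is ******.****.*, still not uniform .

no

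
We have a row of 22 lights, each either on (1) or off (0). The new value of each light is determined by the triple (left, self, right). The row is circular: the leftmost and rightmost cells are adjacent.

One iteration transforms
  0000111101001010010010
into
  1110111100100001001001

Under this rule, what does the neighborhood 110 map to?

1

At position 7 the neighborhood is 110; the next row has 1 there.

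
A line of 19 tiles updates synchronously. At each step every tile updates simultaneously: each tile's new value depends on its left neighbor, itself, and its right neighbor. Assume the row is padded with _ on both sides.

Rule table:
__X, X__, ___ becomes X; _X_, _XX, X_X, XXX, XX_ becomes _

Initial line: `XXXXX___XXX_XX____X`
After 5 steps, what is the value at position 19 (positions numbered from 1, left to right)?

_

step 1: _____XXX______XXXX_
step 2: XXXXX___XXXXXX____X
step 3: _____XXX______XXXX_  (repeats step 1; period 2)
step 5: _____XXX______XXXX_
position 19 holds _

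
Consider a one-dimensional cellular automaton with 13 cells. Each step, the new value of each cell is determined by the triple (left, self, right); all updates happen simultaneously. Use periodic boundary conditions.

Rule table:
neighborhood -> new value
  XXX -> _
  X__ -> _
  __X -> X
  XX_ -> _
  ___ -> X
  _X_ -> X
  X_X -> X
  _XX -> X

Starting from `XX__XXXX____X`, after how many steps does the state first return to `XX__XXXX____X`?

26

step 1: ___XX____XXXX
step 2: _XXX__XXXX___
step 3: XX___XX____XX
step 4: ___XXX__XXXX_
step 5: XXXX___XX____
step 6: X____XXX__XXX
step 7: __XXXX___XX__
step 8: XXX____XXX__X
step 9: ____XXXX___XX
step 10: _XXXX____XXX_
step 11: XX____XXXX___
step 12: X__XXXX____XX
step 13: __XX____XXXX_
step 14: XXX__XXXX____
step 15: X___XX____XXX
step 16: __XXX__XXXX__
step 17: XXX___XX____X
step 18: ____XXX__XXXX
step 19: _XXXX___XX___
step 20: XX____XXX__XX
step 21: ___XXXX___XX_
step 22: XXXX____XXX__
step 23: X____XXXX___X
step 24: __XXXX____XXX
step 25: _XX____XXXX__
step 26: XX__XXXX____X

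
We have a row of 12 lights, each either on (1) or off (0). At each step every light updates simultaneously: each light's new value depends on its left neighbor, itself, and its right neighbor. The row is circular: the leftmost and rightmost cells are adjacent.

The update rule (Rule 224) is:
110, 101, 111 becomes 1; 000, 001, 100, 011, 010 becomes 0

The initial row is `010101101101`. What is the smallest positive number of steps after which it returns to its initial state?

101010110110
010101011011
101010101101
110101010110
011010101011
101101010101
110110101010
011011010101
101101101010
010110110101
101011011010
010101101101

12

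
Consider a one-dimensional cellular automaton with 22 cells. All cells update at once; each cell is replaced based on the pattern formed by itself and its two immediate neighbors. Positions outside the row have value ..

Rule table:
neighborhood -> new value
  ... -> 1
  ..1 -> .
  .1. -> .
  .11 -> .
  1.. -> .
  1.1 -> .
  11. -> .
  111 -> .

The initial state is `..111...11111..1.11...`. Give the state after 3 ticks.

tick 1: 1.....1.............11
tick 2: ..111...11111111111...
tick 3: 1.....1.............11

1.....1.............11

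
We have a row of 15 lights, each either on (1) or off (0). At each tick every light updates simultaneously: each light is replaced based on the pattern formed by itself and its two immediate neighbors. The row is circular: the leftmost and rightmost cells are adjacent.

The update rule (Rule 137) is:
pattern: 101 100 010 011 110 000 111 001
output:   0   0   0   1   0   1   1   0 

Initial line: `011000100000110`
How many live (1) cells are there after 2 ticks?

010010001110100
000000101100001
count of 1: 4

4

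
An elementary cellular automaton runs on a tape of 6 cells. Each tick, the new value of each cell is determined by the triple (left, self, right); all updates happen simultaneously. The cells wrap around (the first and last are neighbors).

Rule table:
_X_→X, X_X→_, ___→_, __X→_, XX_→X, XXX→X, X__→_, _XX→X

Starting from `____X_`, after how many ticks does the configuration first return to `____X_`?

1

tick 1: ____X_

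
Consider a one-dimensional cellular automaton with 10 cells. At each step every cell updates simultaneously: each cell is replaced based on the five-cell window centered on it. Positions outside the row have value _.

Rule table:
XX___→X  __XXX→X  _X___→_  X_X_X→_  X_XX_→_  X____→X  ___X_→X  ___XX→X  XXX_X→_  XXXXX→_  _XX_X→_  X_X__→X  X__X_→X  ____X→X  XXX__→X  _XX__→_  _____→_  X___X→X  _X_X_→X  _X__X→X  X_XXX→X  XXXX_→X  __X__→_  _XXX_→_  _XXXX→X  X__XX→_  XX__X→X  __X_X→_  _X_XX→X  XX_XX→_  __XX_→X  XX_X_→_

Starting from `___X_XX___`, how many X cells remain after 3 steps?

_XX_X__XX_
XX__XX_X_X
X_X_X___XX
count of X: 5

5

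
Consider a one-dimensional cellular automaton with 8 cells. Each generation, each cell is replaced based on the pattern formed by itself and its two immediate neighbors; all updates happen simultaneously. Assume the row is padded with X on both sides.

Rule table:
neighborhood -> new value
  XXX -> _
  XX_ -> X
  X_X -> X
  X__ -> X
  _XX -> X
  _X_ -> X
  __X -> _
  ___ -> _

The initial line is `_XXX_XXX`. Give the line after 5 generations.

XX_XXX__
_XXX_XX_
XX_XXXXX
_XXX____
XX_XX___

XX_XX___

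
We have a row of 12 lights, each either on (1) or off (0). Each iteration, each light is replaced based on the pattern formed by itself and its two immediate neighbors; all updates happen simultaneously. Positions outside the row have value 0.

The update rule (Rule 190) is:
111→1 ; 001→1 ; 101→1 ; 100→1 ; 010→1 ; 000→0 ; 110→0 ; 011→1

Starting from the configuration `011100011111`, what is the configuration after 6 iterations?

111010111110
110111111101
101111111011
111111110110
111111101101
111111011011

111111011011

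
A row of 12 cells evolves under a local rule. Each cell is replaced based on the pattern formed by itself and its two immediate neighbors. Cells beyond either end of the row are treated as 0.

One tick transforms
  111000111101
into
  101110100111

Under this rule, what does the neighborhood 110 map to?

At position 2 the neighborhood is 110; the next row has 1 there.

1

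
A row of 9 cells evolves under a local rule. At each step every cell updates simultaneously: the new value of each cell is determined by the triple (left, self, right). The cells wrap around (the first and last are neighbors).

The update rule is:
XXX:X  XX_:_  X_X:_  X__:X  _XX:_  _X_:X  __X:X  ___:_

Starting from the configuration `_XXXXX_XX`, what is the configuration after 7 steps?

__XXX____
_X_X_X___
XX_X_XX__
___X___XX
X_XXX_X__
X__X__XXX
_XXXXX_XX

_XXXXX_XX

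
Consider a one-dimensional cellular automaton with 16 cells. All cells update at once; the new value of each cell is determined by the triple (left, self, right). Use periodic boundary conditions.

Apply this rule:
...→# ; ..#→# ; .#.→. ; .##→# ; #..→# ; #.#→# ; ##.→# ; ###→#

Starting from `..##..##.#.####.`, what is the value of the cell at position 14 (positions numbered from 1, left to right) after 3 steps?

#########.######
################
################
position 14 holds #

#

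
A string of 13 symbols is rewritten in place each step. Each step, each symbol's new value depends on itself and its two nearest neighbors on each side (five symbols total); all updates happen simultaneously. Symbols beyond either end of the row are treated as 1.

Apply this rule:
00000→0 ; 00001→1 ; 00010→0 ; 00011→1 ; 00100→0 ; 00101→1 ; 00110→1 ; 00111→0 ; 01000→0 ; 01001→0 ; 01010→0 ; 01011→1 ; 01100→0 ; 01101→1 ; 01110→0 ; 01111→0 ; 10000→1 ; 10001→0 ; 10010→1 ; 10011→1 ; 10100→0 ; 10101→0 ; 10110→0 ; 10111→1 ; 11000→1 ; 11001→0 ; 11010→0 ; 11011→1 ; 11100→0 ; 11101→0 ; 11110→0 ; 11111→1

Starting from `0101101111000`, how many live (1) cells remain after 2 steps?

8

0010111000101
0111100100111
count of 1: 8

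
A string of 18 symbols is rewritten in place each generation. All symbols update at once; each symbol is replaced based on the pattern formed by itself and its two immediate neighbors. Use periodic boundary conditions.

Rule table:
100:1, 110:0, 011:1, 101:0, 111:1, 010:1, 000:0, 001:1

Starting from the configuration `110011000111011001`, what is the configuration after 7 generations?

111011111001101110

101110101110010111
001100101101110111
111011101001100110
110011001111011100
101110111110011011
001100111101110011
111011111001101110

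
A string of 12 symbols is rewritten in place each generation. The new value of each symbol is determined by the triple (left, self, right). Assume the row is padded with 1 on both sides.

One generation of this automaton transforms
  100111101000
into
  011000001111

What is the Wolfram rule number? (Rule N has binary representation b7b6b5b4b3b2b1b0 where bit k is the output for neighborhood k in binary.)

position 4: 111 → 0  (bit 7 = 0)
position 0: 110 → 0  (bit 6 = 0)
position 7: 101 → 0  (bit 5 = 0)
position 1: 100 → 1  (bit 4 = 1)
position 3: 011 → 0  (bit 3 = 0)
position 8: 010 → 1  (bit 2 = 1)
position 2: 001 → 1  (bit 1 = 1)
position 10: 000 → 1  (bit 0 = 1)
bits b7..b0 = 00010111 = 23

23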